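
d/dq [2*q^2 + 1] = 4*q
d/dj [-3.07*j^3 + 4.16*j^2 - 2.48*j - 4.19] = -9.21*j^2 + 8.32*j - 2.48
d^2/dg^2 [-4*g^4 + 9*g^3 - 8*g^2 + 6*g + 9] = -48*g^2 + 54*g - 16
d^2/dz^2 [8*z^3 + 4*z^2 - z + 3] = 48*z + 8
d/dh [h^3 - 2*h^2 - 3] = h*(3*h - 4)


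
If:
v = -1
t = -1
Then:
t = -1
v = -1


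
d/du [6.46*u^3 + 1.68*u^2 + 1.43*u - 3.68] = 19.38*u^2 + 3.36*u + 1.43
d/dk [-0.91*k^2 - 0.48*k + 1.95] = -1.82*k - 0.48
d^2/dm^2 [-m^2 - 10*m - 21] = -2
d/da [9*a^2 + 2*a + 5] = 18*a + 2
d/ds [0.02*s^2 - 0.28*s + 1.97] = 0.04*s - 0.28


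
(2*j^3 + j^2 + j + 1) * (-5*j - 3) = -10*j^4 - 11*j^3 - 8*j^2 - 8*j - 3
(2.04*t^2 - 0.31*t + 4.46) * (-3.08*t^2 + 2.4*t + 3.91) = -6.2832*t^4 + 5.8508*t^3 - 6.5044*t^2 + 9.4919*t + 17.4386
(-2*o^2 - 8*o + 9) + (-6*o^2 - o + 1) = -8*o^2 - 9*o + 10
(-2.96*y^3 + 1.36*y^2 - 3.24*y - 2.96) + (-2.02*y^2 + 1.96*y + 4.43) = -2.96*y^3 - 0.66*y^2 - 1.28*y + 1.47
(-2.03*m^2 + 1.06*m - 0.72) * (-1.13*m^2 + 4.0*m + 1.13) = 2.2939*m^4 - 9.3178*m^3 + 2.7597*m^2 - 1.6822*m - 0.8136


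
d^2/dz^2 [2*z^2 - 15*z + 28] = 4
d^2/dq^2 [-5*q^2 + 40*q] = -10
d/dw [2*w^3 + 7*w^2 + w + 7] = 6*w^2 + 14*w + 1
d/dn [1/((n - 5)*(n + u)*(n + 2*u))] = (-(n - 5)*(n + u) - (n - 5)*(n + 2*u) - (n + u)*(n + 2*u))/((n - 5)^2*(n + u)^2*(n + 2*u)^2)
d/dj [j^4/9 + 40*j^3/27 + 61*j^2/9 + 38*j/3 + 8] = 4*j^3/9 + 40*j^2/9 + 122*j/9 + 38/3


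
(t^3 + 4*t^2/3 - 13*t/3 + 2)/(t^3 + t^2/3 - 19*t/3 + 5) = (3*t - 2)/(3*t - 5)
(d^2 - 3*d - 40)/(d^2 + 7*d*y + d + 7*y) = (d^2 - 3*d - 40)/(d^2 + 7*d*y + d + 7*y)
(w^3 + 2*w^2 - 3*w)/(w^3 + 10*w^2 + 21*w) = (w - 1)/(w + 7)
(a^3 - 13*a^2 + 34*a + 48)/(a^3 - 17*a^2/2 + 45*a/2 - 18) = 2*(a^3 - 13*a^2 + 34*a + 48)/(2*a^3 - 17*a^2 + 45*a - 36)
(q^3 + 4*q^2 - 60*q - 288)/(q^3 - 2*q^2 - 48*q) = (q + 6)/q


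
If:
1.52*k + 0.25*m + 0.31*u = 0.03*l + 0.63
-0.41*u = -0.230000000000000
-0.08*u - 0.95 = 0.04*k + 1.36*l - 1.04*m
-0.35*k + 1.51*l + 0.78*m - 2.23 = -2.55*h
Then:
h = 1.35184164510147 - 0.78179970499126*m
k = 0.285460424223271 - 0.149294140398376*m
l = 0.769096886482305*m - 0.739923871874573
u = 0.56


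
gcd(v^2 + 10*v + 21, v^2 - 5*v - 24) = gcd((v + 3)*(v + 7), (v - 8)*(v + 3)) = v + 3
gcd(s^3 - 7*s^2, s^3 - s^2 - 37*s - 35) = s - 7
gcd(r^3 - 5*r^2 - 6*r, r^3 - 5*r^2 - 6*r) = r^3 - 5*r^2 - 6*r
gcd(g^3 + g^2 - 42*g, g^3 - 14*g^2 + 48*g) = g^2 - 6*g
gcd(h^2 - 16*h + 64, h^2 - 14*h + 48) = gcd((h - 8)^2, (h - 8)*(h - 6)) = h - 8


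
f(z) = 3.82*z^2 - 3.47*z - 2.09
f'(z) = 7.64*z - 3.47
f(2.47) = 12.64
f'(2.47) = 15.40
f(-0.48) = 0.46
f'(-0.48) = -7.14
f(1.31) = -0.08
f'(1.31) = 6.54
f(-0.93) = 4.44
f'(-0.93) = -10.58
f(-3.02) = 43.23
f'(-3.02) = -26.54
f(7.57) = 190.55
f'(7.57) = 54.36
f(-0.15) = -1.48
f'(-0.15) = -4.62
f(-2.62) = 33.22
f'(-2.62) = -23.49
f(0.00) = -2.09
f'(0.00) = -3.47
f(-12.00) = 589.63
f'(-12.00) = -95.15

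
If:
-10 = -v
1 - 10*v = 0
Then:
No Solution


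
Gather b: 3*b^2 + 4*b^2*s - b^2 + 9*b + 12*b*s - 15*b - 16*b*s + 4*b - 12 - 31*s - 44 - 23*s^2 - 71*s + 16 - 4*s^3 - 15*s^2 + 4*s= b^2*(4*s + 2) + b*(-4*s - 2) - 4*s^3 - 38*s^2 - 98*s - 40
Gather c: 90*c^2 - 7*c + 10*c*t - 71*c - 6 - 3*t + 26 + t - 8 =90*c^2 + c*(10*t - 78) - 2*t + 12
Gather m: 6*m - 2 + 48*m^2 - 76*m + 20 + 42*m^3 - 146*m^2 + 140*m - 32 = 42*m^3 - 98*m^2 + 70*m - 14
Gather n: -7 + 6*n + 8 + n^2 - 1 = n^2 + 6*n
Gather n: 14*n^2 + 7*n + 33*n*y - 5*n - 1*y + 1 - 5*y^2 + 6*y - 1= 14*n^2 + n*(33*y + 2) - 5*y^2 + 5*y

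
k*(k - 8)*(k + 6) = k^3 - 2*k^2 - 48*k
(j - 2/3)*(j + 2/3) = j^2 - 4/9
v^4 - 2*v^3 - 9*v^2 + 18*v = v*(v - 3)*(v - 2)*(v + 3)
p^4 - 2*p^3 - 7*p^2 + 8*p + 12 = (p - 3)*(p - 2)*(p + 1)*(p + 2)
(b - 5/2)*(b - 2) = b^2 - 9*b/2 + 5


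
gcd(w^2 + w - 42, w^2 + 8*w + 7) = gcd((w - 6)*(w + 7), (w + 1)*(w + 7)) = w + 7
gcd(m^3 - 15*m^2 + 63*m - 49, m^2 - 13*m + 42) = m - 7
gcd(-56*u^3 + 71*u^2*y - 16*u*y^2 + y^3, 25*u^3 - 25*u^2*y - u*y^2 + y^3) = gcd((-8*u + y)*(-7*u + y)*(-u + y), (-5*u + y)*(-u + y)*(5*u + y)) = -u + y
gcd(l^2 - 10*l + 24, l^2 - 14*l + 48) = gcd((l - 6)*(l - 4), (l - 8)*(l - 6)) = l - 6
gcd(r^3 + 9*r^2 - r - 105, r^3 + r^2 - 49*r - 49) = r + 7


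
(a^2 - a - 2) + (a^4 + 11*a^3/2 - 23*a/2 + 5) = a^4 + 11*a^3/2 + a^2 - 25*a/2 + 3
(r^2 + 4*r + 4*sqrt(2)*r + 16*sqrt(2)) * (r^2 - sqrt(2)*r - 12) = r^4 + 4*r^3 + 3*sqrt(2)*r^3 - 20*r^2 + 12*sqrt(2)*r^2 - 80*r - 48*sqrt(2)*r - 192*sqrt(2)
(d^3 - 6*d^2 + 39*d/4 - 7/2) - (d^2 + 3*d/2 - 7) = d^3 - 7*d^2 + 33*d/4 + 7/2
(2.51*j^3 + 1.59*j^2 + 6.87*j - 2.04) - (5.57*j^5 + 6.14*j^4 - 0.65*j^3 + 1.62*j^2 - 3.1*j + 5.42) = -5.57*j^5 - 6.14*j^4 + 3.16*j^3 - 0.03*j^2 + 9.97*j - 7.46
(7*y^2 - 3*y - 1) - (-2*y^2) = 9*y^2 - 3*y - 1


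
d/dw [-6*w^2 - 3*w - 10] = -12*w - 3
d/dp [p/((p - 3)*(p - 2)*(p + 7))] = 2*(-p^3 - p^2 + 21)/(p^6 + 4*p^5 - 54*p^4 - 32*p^3 + 1009*p^2 - 2436*p + 1764)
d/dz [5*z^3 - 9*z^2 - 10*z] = 15*z^2 - 18*z - 10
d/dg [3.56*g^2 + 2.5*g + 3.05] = 7.12*g + 2.5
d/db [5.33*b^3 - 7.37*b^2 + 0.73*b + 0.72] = 15.99*b^2 - 14.74*b + 0.73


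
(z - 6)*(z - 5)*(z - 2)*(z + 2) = z^4 - 11*z^3 + 26*z^2 + 44*z - 120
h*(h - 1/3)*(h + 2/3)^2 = h^4 + h^3 - 4*h/27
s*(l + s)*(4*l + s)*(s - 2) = 4*l^2*s^2 - 8*l^2*s + 5*l*s^3 - 10*l*s^2 + s^4 - 2*s^3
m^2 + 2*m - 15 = (m - 3)*(m + 5)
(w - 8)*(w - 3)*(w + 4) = w^3 - 7*w^2 - 20*w + 96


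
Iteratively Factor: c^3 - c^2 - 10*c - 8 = (c - 4)*(c^2 + 3*c + 2) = (c - 4)*(c + 2)*(c + 1)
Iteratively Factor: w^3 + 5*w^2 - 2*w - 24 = (w + 3)*(w^2 + 2*w - 8) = (w + 3)*(w + 4)*(w - 2)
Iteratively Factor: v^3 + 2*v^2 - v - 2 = (v + 1)*(v^2 + v - 2) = (v + 1)*(v + 2)*(v - 1)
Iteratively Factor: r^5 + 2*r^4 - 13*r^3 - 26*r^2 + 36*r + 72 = (r - 3)*(r^4 + 5*r^3 + 2*r^2 - 20*r - 24) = (r - 3)*(r - 2)*(r^3 + 7*r^2 + 16*r + 12) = (r - 3)*(r - 2)*(r + 2)*(r^2 + 5*r + 6) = (r - 3)*(r - 2)*(r + 2)*(r + 3)*(r + 2)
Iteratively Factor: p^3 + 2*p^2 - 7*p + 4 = (p + 4)*(p^2 - 2*p + 1) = (p - 1)*(p + 4)*(p - 1)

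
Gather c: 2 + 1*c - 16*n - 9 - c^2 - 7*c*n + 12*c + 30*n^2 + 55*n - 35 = -c^2 + c*(13 - 7*n) + 30*n^2 + 39*n - 42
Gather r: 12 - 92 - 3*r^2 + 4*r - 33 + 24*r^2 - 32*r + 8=21*r^2 - 28*r - 105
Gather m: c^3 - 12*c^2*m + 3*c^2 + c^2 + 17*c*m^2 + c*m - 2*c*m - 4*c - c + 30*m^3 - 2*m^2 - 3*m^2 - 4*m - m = c^3 + 4*c^2 - 5*c + 30*m^3 + m^2*(17*c - 5) + m*(-12*c^2 - c - 5)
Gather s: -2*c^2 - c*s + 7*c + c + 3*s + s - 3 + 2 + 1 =-2*c^2 + 8*c + s*(4 - c)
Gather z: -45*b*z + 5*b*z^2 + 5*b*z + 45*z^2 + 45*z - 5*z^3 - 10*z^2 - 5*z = -5*z^3 + z^2*(5*b + 35) + z*(40 - 40*b)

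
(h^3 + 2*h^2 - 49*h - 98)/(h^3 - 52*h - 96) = (h^2 - 49)/(h^2 - 2*h - 48)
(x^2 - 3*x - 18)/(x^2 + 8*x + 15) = (x - 6)/(x + 5)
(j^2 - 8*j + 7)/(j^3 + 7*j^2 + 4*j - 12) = (j - 7)/(j^2 + 8*j + 12)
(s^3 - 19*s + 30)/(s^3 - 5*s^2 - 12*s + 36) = (s^2 + 2*s - 15)/(s^2 - 3*s - 18)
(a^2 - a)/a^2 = (a - 1)/a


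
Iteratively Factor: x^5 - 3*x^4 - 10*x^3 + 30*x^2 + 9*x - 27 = (x - 3)*(x^4 - 10*x^2 + 9) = (x - 3)*(x + 3)*(x^3 - 3*x^2 - x + 3) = (x - 3)^2*(x + 3)*(x^2 - 1) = (x - 3)^2*(x - 1)*(x + 3)*(x + 1)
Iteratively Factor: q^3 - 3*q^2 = (q - 3)*(q^2) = q*(q - 3)*(q)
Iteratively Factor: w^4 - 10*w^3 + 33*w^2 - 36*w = (w - 3)*(w^3 - 7*w^2 + 12*w) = (w - 4)*(w - 3)*(w^2 - 3*w) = w*(w - 4)*(w - 3)*(w - 3)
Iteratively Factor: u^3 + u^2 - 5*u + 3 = (u - 1)*(u^2 + 2*u - 3) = (u - 1)*(u + 3)*(u - 1)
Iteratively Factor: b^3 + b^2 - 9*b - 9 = (b + 1)*(b^2 - 9) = (b + 1)*(b + 3)*(b - 3)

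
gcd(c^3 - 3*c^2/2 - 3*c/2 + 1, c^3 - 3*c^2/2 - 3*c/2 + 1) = c^3 - 3*c^2/2 - 3*c/2 + 1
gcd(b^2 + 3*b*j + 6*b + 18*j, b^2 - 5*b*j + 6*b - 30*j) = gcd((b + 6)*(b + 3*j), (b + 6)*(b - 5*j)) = b + 6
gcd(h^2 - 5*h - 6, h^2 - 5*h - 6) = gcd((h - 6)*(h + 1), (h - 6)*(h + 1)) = h^2 - 5*h - 6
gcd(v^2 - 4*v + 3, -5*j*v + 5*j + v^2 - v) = v - 1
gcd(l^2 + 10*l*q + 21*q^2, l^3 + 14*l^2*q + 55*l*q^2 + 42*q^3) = l + 7*q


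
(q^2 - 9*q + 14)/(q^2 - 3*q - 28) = (q - 2)/(q + 4)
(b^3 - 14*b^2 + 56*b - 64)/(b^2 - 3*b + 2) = (b^2 - 12*b + 32)/(b - 1)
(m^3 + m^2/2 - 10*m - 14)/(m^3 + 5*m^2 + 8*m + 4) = (m - 7/2)/(m + 1)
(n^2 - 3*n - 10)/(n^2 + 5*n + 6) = (n - 5)/(n + 3)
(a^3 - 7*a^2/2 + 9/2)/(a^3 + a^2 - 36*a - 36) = (2*a^2 - 9*a + 9)/(2*(a^2 - 36))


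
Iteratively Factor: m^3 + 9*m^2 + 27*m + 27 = (m + 3)*(m^2 + 6*m + 9) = (m + 3)^2*(m + 3)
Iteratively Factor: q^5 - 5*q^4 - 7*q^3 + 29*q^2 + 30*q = (q + 1)*(q^4 - 6*q^3 - q^2 + 30*q) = (q - 5)*(q + 1)*(q^3 - q^2 - 6*q) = (q - 5)*(q - 3)*(q + 1)*(q^2 + 2*q) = (q - 5)*(q - 3)*(q + 1)*(q + 2)*(q)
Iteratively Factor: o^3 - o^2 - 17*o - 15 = (o + 3)*(o^2 - 4*o - 5) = (o + 1)*(o + 3)*(o - 5)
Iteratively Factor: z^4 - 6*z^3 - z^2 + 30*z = (z - 3)*(z^3 - 3*z^2 - 10*z) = (z - 3)*(z + 2)*(z^2 - 5*z) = z*(z - 3)*(z + 2)*(z - 5)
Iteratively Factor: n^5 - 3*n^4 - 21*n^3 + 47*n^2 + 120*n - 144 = (n - 4)*(n^4 + n^3 - 17*n^2 - 21*n + 36) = (n - 4)^2*(n^3 + 5*n^2 + 3*n - 9) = (n - 4)^2*(n + 3)*(n^2 + 2*n - 3) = (n - 4)^2*(n - 1)*(n + 3)*(n + 3)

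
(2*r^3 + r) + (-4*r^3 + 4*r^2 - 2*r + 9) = -2*r^3 + 4*r^2 - r + 9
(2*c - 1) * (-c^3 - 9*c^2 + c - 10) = -2*c^4 - 17*c^3 + 11*c^2 - 21*c + 10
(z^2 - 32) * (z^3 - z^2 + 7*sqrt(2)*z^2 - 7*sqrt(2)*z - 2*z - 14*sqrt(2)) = z^5 - z^4 + 7*sqrt(2)*z^4 - 34*z^3 - 7*sqrt(2)*z^3 - 238*sqrt(2)*z^2 + 32*z^2 + 64*z + 224*sqrt(2)*z + 448*sqrt(2)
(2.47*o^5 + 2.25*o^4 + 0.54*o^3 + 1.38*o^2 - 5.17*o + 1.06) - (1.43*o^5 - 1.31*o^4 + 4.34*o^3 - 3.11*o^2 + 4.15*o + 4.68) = 1.04*o^5 + 3.56*o^4 - 3.8*o^3 + 4.49*o^2 - 9.32*o - 3.62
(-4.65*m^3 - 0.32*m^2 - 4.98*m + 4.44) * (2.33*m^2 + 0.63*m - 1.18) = -10.8345*m^5 - 3.6751*m^4 - 6.318*m^3 + 7.5854*m^2 + 8.6736*m - 5.2392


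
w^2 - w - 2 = (w - 2)*(w + 1)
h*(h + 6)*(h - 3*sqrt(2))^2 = h^4 - 6*sqrt(2)*h^3 + 6*h^3 - 36*sqrt(2)*h^2 + 18*h^2 + 108*h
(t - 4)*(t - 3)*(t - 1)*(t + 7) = t^4 - t^3 - 37*t^2 + 121*t - 84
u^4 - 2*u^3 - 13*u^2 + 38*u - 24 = (u - 3)*(u - 2)*(u - 1)*(u + 4)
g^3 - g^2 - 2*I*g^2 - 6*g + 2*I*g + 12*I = (g - 3)*(g + 2)*(g - 2*I)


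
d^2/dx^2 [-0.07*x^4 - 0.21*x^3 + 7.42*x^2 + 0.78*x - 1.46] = -0.84*x^2 - 1.26*x + 14.84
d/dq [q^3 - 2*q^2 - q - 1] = 3*q^2 - 4*q - 1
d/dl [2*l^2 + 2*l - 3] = 4*l + 2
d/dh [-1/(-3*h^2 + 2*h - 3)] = 2*(1 - 3*h)/(3*h^2 - 2*h + 3)^2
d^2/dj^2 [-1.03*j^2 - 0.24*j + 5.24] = -2.06000000000000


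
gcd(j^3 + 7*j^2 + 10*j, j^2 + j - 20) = j + 5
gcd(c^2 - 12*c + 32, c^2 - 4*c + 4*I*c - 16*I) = c - 4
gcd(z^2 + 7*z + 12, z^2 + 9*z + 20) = z + 4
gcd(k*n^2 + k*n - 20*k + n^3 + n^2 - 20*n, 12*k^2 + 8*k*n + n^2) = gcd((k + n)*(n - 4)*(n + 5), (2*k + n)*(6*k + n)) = 1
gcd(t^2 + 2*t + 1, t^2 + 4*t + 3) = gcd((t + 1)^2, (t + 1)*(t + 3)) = t + 1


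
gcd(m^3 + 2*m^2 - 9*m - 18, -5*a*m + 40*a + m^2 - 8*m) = 1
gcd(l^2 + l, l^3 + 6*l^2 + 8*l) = l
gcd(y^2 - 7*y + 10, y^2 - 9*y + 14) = y - 2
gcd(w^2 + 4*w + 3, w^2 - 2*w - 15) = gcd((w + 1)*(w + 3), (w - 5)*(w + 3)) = w + 3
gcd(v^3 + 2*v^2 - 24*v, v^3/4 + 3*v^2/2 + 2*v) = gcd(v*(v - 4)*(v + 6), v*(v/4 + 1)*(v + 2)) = v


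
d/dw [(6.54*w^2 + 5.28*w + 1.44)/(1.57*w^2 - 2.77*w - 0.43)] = (-26.4054*w^2 - 10.146*w + 1.7184)/(2.4649*w^4 - 8.6978*w^3 + 6.3227*w^2 + 2.3822*w + 0.1849)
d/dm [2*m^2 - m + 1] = 4*m - 1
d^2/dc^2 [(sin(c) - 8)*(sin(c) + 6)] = 2*sin(c) + 2*cos(2*c)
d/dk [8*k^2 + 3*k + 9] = 16*k + 3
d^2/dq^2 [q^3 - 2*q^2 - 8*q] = 6*q - 4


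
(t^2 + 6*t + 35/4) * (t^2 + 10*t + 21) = t^4 + 16*t^3 + 359*t^2/4 + 427*t/2 + 735/4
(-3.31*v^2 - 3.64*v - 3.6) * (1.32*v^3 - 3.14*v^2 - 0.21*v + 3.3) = -4.3692*v^5 + 5.5886*v^4 + 7.3727*v^3 + 1.1454*v^2 - 11.256*v - 11.88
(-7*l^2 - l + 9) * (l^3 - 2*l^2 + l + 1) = -7*l^5 + 13*l^4 + 4*l^3 - 26*l^2 + 8*l + 9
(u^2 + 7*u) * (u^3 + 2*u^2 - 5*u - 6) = u^5 + 9*u^4 + 9*u^3 - 41*u^2 - 42*u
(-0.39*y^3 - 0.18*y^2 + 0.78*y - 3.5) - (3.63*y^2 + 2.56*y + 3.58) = -0.39*y^3 - 3.81*y^2 - 1.78*y - 7.08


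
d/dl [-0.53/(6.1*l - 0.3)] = 3.233/(6.1*l - 0.3)^2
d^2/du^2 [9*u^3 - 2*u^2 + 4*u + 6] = 54*u - 4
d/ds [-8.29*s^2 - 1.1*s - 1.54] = -16.58*s - 1.1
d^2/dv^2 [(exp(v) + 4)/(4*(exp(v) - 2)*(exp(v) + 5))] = (exp(4*v) + 13*exp(3*v) + 96*exp(2*v) + 226*exp(v) + 220)*exp(v)/(4*(exp(6*v) + 9*exp(5*v) - 3*exp(4*v) - 153*exp(3*v) + 30*exp(2*v) + 900*exp(v) - 1000))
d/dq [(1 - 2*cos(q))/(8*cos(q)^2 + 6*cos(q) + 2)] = (-8*cos(q)^2 + 8*cos(q) + 5)*sin(q)/(2*(-4*sin(q)^2 + 3*cos(q) + 5)^2)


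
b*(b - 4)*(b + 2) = b^3 - 2*b^2 - 8*b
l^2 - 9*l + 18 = (l - 6)*(l - 3)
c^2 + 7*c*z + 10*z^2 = (c + 2*z)*(c + 5*z)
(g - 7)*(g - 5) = g^2 - 12*g + 35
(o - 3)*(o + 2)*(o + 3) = o^3 + 2*o^2 - 9*o - 18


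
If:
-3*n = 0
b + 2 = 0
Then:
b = -2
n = 0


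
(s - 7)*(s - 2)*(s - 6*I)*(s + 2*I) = s^4 - 9*s^3 - 4*I*s^3 + 26*s^2 + 36*I*s^2 - 108*s - 56*I*s + 168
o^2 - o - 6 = (o - 3)*(o + 2)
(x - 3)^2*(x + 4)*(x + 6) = x^4 + 4*x^3 - 27*x^2 - 54*x + 216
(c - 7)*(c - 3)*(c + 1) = c^3 - 9*c^2 + 11*c + 21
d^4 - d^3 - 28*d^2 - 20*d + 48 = (d - 6)*(d - 1)*(d + 2)*(d + 4)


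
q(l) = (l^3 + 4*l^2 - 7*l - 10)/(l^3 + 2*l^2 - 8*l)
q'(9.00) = -0.02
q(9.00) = 1.20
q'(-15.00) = -0.01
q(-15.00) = 0.85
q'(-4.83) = -1.14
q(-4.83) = -0.16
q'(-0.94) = -1.49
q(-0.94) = -0.08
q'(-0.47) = -5.72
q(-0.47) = -1.45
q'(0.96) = -1.39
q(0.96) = 2.45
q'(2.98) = -0.16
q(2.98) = 1.53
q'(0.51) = -4.84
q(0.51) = 3.62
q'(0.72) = -2.44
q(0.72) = 2.90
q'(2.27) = -0.26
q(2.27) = 1.67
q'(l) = (-3*l^2 - 4*l + 8)*(l^3 + 4*l^2 - 7*l - 10)/(l^3 + 2*l^2 - 8*l)^2 + (3*l^2 + 8*l - 7)/(l^3 + 2*l^2 - 8*l) = 2*(-l^2 - 5*l - 10)/(l^2*(l^2 + 8*l + 16))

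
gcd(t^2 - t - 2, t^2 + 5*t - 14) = t - 2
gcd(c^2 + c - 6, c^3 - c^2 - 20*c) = 1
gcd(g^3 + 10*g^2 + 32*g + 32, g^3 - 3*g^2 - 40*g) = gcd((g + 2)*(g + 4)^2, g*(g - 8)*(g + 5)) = 1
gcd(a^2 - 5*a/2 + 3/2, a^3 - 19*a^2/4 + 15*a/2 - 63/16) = a - 3/2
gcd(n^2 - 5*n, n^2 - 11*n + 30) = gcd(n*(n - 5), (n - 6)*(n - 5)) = n - 5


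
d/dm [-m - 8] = -1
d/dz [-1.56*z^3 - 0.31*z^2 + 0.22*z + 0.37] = -4.68*z^2 - 0.62*z + 0.22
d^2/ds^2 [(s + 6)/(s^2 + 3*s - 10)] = 2*(-3*(s + 3)*(s^2 + 3*s - 10) + (s + 6)*(2*s + 3)^2)/(s^2 + 3*s - 10)^3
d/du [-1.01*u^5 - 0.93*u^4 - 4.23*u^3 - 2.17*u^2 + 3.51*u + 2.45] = -5.05*u^4 - 3.72*u^3 - 12.69*u^2 - 4.34*u + 3.51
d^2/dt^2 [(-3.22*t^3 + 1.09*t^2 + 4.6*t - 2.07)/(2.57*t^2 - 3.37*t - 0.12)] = (5.6843418860808e-14*t^4 + 4.52130999999993*t^3 - 87.82893*t^2 + 115.80201*t - 51.98343)/(16.974593*t^6 - 66.775539*t^5 + 85.183935*t^4 - 32.036905*t^3 - 3.97746*t^2 - 0.145584*t - 0.001728)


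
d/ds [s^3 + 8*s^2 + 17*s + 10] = 3*s^2 + 16*s + 17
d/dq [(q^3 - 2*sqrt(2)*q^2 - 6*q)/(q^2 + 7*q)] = (q^2 + 14*q - 14*sqrt(2) + 6)/(q^2 + 14*q + 49)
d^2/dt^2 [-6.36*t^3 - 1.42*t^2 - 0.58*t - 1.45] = -38.16*t - 2.84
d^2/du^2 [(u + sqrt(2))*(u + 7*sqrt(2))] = 2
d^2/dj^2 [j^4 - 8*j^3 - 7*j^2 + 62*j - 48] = 12*j^2 - 48*j - 14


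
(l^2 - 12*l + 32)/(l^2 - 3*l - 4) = (l - 8)/(l + 1)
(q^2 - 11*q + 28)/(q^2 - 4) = (q^2 - 11*q + 28)/(q^2 - 4)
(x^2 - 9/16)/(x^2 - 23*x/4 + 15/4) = (x + 3/4)/(x - 5)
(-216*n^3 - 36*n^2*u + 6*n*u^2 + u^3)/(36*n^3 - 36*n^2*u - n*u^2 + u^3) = (6*n + u)/(-n + u)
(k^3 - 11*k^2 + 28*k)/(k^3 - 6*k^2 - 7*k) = (k - 4)/(k + 1)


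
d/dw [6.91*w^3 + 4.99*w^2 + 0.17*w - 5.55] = 20.73*w^2 + 9.98*w + 0.17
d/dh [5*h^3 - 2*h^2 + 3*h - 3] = 15*h^2 - 4*h + 3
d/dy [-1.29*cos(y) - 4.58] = 1.29*sin(y)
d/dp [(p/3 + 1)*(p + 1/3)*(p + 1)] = p^2 + 26*p/9 + 13/9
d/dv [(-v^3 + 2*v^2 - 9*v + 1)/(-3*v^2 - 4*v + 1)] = (3*v^4 + 8*v^3 - 38*v^2 + 10*v - 5)/(9*v^4 + 24*v^3 + 10*v^2 - 8*v + 1)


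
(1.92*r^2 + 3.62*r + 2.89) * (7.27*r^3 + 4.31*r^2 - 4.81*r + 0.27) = 13.9584*r^5 + 34.5926*r^4 + 27.3773*r^3 - 4.4379*r^2 - 12.9235*r + 0.7803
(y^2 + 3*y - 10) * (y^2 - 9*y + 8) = y^4 - 6*y^3 - 29*y^2 + 114*y - 80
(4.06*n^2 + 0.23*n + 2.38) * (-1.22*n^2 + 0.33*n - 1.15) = -4.9532*n^4 + 1.0592*n^3 - 7.4967*n^2 + 0.5209*n - 2.737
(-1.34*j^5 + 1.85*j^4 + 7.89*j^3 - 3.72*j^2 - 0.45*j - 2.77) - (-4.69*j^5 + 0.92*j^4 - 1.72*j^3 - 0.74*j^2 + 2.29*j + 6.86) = 3.35*j^5 + 0.93*j^4 + 9.61*j^3 - 2.98*j^2 - 2.74*j - 9.63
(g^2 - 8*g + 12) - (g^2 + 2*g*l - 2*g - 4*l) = -2*g*l - 6*g + 4*l + 12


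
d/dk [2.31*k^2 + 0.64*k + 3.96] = 4.62*k + 0.64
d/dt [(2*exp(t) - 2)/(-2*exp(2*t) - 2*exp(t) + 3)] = (4*exp(2*t) - 8*exp(t) + 2)*exp(t)/(4*exp(4*t) + 8*exp(3*t) - 8*exp(2*t) - 12*exp(t) + 9)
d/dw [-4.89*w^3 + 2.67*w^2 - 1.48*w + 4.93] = -14.67*w^2 + 5.34*w - 1.48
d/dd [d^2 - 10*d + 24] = 2*d - 10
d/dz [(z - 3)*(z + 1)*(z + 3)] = 3*z^2 + 2*z - 9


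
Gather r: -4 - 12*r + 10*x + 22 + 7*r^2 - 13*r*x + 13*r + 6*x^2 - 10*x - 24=7*r^2 + r*(1 - 13*x) + 6*x^2 - 6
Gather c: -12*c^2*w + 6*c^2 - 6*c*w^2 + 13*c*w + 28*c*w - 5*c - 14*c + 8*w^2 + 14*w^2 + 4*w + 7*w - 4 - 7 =c^2*(6 - 12*w) + c*(-6*w^2 + 41*w - 19) + 22*w^2 + 11*w - 11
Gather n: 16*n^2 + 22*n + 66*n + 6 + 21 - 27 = 16*n^2 + 88*n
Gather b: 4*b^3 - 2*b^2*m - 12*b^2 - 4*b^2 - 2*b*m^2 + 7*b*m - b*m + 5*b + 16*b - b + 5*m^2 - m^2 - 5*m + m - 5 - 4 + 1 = 4*b^3 + b^2*(-2*m - 16) + b*(-2*m^2 + 6*m + 20) + 4*m^2 - 4*m - 8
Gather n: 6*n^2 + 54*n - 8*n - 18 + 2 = 6*n^2 + 46*n - 16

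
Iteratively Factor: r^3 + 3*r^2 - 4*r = (r - 1)*(r^2 + 4*r) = r*(r - 1)*(r + 4)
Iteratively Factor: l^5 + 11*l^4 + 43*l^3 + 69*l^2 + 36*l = (l + 4)*(l^4 + 7*l^3 + 15*l^2 + 9*l) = (l + 1)*(l + 4)*(l^3 + 6*l^2 + 9*l) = (l + 1)*(l + 3)*(l + 4)*(l^2 + 3*l) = (l + 1)*(l + 3)^2*(l + 4)*(l)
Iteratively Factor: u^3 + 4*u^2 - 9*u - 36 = (u + 3)*(u^2 + u - 12) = (u + 3)*(u + 4)*(u - 3)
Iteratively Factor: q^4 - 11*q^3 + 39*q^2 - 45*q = (q - 5)*(q^3 - 6*q^2 + 9*q) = q*(q - 5)*(q^2 - 6*q + 9) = q*(q - 5)*(q - 3)*(q - 3)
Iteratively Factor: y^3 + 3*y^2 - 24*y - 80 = (y - 5)*(y^2 + 8*y + 16) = (y - 5)*(y + 4)*(y + 4)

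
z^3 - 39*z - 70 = (z - 7)*(z + 2)*(z + 5)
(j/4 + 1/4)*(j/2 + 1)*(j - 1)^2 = j^4/8 + j^3/8 - 3*j^2/8 - j/8 + 1/4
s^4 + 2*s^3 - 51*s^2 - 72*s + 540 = (s - 6)*(s - 3)*(s + 5)*(s + 6)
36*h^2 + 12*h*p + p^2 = (6*h + p)^2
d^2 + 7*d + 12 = (d + 3)*(d + 4)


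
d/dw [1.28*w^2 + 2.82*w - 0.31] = 2.56*w + 2.82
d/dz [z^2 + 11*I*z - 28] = 2*z + 11*I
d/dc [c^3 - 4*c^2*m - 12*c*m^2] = 3*c^2 - 8*c*m - 12*m^2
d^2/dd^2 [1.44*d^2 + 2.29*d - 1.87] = 2.88000000000000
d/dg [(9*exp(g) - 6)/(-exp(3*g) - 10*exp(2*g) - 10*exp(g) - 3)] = (18*exp(3*g) + 72*exp(2*g) - 120*exp(g) - 87)*exp(g)/(exp(6*g) + 20*exp(5*g) + 120*exp(4*g) + 206*exp(3*g) + 160*exp(2*g) + 60*exp(g) + 9)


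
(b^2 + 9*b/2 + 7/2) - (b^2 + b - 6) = 7*b/2 + 19/2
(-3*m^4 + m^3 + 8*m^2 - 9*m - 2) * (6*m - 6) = -18*m^5 + 24*m^4 + 42*m^3 - 102*m^2 + 42*m + 12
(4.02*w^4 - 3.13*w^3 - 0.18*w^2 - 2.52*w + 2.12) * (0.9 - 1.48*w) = -5.9496*w^5 + 8.2504*w^4 - 2.5506*w^3 + 3.5676*w^2 - 5.4056*w + 1.908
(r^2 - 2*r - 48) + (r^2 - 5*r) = 2*r^2 - 7*r - 48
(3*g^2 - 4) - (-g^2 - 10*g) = 4*g^2 + 10*g - 4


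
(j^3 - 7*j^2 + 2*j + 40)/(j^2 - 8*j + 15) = (j^2 - 2*j - 8)/(j - 3)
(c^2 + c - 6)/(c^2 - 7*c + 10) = (c + 3)/(c - 5)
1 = 1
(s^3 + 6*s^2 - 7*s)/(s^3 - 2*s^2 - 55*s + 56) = s/(s - 8)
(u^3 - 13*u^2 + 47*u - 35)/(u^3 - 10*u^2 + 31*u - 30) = (u^2 - 8*u + 7)/(u^2 - 5*u + 6)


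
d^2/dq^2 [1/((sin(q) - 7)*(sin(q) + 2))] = (-4*sin(q)^4 + 15*sin(q)^3 - 75*sin(q)^2 + 40*sin(q) + 78)/((sin(q) - 7)^3*(sin(q) + 2)^3)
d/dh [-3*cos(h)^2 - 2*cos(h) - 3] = 2*(3*cos(h) + 1)*sin(h)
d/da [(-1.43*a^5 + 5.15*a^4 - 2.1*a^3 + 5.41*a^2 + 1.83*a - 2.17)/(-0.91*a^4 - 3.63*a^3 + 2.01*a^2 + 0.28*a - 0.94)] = (1.3013*a^8 + 10.3818*a^7 - 29.2284*a^6 + 28.9476*a^5 + 31.4602*a^4 - 15.153*a^3 - 19.8728*a^2 - 1.4474*a - 1.1126)/(0.8281*a^8 + 6.6066*a^7 + 9.5187*a^6 - 15.1022*a^5 + 3.7181*a^4 + 7.95*a^3 - 3.7004*a^2 - 0.5264*a + 0.8836)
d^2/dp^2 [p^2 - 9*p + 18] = 2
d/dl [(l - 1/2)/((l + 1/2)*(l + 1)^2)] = 2*(-4*l^2 + 2*l + 3)/(4*l^5 + 16*l^4 + 25*l^3 + 19*l^2 + 7*l + 1)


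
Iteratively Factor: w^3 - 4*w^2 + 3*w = (w)*(w^2 - 4*w + 3) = w*(w - 1)*(w - 3)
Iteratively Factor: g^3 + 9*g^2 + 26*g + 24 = (g + 4)*(g^2 + 5*g + 6) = (g + 3)*(g + 4)*(g + 2)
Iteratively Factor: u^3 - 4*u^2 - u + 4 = (u - 1)*(u^2 - 3*u - 4) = (u - 4)*(u - 1)*(u + 1)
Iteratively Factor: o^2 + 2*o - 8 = (o + 4)*(o - 2)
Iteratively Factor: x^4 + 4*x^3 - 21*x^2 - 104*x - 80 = (x - 5)*(x^3 + 9*x^2 + 24*x + 16) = (x - 5)*(x + 4)*(x^2 + 5*x + 4) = (x - 5)*(x + 4)^2*(x + 1)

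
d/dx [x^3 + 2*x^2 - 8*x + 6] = 3*x^2 + 4*x - 8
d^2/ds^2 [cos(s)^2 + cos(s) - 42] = -cos(s) - 2*cos(2*s)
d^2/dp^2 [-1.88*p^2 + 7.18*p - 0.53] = -3.76000000000000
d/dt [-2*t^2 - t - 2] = -4*t - 1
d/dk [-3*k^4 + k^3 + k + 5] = -12*k^3 + 3*k^2 + 1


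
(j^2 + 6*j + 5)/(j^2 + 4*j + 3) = (j + 5)/(j + 3)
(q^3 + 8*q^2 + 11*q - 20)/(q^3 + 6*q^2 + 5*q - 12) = (q + 5)/(q + 3)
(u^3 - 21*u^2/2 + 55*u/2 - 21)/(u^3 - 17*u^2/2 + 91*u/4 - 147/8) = 4*(u^2 - 9*u + 14)/(4*u^2 - 28*u + 49)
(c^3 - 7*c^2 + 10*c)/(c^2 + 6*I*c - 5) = c*(c^2 - 7*c + 10)/(c^2 + 6*I*c - 5)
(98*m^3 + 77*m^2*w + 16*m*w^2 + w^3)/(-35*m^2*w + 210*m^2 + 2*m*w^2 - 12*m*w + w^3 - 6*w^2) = (14*m^2 + 9*m*w + w^2)/(-5*m*w + 30*m + w^2 - 6*w)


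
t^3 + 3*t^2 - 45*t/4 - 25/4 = (t - 5/2)*(t + 1/2)*(t + 5)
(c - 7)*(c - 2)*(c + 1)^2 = c^4 - 7*c^3 - 3*c^2 + 19*c + 14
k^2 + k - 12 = (k - 3)*(k + 4)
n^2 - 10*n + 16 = (n - 8)*(n - 2)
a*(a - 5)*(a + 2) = a^3 - 3*a^2 - 10*a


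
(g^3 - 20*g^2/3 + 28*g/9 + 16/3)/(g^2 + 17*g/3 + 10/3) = (g^2 - 22*g/3 + 8)/(g + 5)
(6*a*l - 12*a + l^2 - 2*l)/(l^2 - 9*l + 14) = (6*a + l)/(l - 7)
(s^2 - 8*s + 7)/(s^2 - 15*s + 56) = (s - 1)/(s - 8)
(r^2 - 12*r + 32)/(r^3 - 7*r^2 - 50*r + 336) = (r - 4)/(r^2 + r - 42)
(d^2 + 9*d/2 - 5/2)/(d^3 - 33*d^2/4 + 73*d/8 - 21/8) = 4*(d + 5)/(4*d^2 - 31*d + 21)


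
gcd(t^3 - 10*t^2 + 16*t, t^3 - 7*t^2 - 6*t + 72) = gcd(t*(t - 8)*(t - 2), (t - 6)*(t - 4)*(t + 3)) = 1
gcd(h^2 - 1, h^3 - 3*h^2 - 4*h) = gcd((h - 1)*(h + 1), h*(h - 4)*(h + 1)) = h + 1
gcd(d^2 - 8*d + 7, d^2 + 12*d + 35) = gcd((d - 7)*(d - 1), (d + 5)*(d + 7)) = 1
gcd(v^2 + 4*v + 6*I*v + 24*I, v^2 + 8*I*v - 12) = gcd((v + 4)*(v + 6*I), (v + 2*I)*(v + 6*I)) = v + 6*I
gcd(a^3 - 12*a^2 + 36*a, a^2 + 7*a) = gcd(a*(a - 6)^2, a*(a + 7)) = a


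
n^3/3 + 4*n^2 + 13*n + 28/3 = (n/3 + 1/3)*(n + 4)*(n + 7)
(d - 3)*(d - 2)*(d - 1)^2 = d^4 - 7*d^3 + 17*d^2 - 17*d + 6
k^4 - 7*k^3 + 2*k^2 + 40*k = k*(k - 5)*(k - 4)*(k + 2)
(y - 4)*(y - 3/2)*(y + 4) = y^3 - 3*y^2/2 - 16*y + 24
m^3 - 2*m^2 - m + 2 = (m - 2)*(m - 1)*(m + 1)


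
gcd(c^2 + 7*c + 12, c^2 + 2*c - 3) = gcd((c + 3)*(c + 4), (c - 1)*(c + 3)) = c + 3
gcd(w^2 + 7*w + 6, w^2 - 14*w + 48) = 1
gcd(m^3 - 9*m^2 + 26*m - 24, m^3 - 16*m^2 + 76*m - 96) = m - 2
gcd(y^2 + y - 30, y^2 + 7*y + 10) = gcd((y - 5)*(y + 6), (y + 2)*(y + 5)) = 1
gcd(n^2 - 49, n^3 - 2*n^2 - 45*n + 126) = n + 7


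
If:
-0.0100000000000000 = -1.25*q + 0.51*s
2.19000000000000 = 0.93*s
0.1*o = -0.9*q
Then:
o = -8.72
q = 0.97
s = 2.35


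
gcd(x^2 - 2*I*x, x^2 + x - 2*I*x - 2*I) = x - 2*I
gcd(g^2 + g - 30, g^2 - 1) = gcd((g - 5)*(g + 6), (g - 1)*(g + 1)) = 1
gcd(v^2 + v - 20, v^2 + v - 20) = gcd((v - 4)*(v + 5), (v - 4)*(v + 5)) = v^2 + v - 20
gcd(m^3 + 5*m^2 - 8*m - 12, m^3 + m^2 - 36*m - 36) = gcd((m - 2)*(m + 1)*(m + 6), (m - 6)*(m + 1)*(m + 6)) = m^2 + 7*m + 6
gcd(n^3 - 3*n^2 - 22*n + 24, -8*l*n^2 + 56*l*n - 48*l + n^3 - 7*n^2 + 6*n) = n^2 - 7*n + 6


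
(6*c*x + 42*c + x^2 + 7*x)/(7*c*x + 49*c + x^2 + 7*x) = (6*c + x)/(7*c + x)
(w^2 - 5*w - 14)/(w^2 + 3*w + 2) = (w - 7)/(w + 1)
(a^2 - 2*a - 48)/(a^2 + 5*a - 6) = (a - 8)/(a - 1)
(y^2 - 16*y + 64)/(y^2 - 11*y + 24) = (y - 8)/(y - 3)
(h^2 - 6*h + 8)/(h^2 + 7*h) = (h^2 - 6*h + 8)/(h*(h + 7))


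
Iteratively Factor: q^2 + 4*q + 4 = (q + 2)*(q + 2)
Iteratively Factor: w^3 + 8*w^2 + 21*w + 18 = (w + 3)*(w^2 + 5*w + 6) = (w + 3)^2*(w + 2)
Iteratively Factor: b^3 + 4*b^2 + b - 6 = (b - 1)*(b^2 + 5*b + 6) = (b - 1)*(b + 3)*(b + 2)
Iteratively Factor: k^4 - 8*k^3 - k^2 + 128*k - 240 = (k - 4)*(k^3 - 4*k^2 - 17*k + 60) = (k - 5)*(k - 4)*(k^2 + k - 12) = (k - 5)*(k - 4)*(k - 3)*(k + 4)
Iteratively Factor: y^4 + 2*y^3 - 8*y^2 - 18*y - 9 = (y - 3)*(y^3 + 5*y^2 + 7*y + 3) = (y - 3)*(y + 1)*(y^2 + 4*y + 3) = (y - 3)*(y + 1)^2*(y + 3)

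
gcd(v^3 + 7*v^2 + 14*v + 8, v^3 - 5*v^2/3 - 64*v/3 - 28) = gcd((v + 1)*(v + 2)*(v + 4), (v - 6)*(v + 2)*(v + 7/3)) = v + 2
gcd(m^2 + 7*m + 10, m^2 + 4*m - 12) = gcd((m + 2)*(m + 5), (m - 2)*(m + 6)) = 1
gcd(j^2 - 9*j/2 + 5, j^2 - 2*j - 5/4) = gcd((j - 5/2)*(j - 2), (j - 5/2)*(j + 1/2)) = j - 5/2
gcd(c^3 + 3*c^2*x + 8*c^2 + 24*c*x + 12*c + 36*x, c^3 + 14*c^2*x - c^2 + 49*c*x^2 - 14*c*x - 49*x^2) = 1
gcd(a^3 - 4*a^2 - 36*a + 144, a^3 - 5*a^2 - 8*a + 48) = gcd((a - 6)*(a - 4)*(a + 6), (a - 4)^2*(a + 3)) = a - 4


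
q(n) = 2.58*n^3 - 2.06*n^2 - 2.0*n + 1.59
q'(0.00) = -2.00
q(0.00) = 1.59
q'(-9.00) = 662.02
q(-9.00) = -2028.09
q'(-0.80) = 6.25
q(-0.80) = 0.55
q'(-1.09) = 11.69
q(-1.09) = -2.02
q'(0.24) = -2.54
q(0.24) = 1.03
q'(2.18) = 25.80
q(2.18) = 14.17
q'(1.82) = 16.14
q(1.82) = 6.68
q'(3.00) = 55.30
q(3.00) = 46.71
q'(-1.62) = 24.99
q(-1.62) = -11.55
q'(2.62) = 40.34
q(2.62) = 28.61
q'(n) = 7.74*n^2 - 4.12*n - 2.0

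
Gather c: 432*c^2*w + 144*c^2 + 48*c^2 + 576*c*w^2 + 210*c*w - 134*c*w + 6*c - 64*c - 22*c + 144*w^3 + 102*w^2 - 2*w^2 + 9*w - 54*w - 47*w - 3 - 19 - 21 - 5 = c^2*(432*w + 192) + c*(576*w^2 + 76*w - 80) + 144*w^3 + 100*w^2 - 92*w - 48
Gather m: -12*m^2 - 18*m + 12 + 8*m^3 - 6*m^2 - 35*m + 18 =8*m^3 - 18*m^2 - 53*m + 30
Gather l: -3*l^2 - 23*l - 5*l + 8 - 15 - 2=-3*l^2 - 28*l - 9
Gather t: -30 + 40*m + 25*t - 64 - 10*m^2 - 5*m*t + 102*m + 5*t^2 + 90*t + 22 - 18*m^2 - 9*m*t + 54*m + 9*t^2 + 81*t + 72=-28*m^2 + 196*m + 14*t^2 + t*(196 - 14*m)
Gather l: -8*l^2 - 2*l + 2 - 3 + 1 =-8*l^2 - 2*l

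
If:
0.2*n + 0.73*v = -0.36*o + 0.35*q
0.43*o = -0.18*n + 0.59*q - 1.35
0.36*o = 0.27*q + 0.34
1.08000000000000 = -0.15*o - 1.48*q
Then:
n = -10.90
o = 0.37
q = -0.77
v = 2.44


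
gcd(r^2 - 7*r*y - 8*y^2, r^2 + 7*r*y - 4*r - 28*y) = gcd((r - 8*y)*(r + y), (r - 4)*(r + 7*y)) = 1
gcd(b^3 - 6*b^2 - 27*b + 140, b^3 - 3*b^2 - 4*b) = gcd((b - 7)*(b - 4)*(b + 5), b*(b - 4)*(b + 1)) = b - 4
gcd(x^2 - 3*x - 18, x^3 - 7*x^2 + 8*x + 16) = 1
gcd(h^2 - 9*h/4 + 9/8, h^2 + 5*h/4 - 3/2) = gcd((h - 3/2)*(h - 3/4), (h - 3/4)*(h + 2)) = h - 3/4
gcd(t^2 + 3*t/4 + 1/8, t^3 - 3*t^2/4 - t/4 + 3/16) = t + 1/2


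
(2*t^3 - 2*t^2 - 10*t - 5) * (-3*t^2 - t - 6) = -6*t^5 + 4*t^4 + 20*t^3 + 37*t^2 + 65*t + 30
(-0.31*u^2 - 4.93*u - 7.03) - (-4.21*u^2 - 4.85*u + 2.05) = 3.9*u^2 - 0.0800000000000001*u - 9.08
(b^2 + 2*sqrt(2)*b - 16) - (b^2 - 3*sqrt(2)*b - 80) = 5*sqrt(2)*b + 64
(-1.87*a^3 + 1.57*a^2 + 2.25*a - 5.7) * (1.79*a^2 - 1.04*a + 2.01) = -3.3473*a^5 + 4.7551*a^4 - 1.364*a^3 - 9.3873*a^2 + 10.4505*a - 11.457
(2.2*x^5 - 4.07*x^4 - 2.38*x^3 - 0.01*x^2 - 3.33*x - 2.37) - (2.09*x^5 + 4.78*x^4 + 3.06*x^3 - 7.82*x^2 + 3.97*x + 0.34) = 0.11*x^5 - 8.85*x^4 - 5.44*x^3 + 7.81*x^2 - 7.3*x - 2.71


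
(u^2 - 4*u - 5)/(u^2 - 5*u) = (u + 1)/u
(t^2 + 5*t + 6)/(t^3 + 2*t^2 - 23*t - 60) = (t + 2)/(t^2 - t - 20)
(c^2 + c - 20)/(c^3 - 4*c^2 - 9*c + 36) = (c + 5)/(c^2 - 9)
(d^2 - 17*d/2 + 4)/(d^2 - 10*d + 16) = (d - 1/2)/(d - 2)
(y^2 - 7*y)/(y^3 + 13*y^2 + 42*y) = (y - 7)/(y^2 + 13*y + 42)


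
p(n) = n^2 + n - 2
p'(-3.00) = -5.00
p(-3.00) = 4.00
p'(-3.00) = -5.00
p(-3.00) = 4.00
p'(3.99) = 8.98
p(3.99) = 17.91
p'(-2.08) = -3.16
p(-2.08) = 0.25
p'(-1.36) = -1.72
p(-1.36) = -1.51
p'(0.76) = 2.52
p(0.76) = -0.66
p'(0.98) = 2.96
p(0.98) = -0.06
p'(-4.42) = -7.84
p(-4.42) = 13.12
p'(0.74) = 2.48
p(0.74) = -0.71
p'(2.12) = 5.24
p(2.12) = 4.61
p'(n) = 2*n + 1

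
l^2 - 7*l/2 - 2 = (l - 4)*(l + 1/2)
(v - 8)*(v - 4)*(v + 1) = v^3 - 11*v^2 + 20*v + 32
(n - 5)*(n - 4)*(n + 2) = n^3 - 7*n^2 + 2*n + 40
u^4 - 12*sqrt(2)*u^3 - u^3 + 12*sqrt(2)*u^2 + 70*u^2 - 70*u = u*(u - 1)*(u - 7*sqrt(2))*(u - 5*sqrt(2))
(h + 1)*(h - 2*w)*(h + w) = h^3 - h^2*w + h^2 - 2*h*w^2 - h*w - 2*w^2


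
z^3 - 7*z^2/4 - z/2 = z*(z - 2)*(z + 1/4)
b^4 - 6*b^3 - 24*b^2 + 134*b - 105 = (b - 7)*(b - 3)*(b - 1)*(b + 5)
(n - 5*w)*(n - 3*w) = n^2 - 8*n*w + 15*w^2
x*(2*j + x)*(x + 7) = 2*j*x^2 + 14*j*x + x^3 + 7*x^2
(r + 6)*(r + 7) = r^2 + 13*r + 42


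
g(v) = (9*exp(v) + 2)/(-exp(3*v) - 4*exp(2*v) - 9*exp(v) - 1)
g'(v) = (9*exp(v) + 2)*(3*exp(3*v) + 8*exp(2*v) + 9*exp(v))/(-exp(3*v) - 4*exp(2*v) - 9*exp(v) - 1)^2 + 9*exp(v)/(-exp(3*v) - 4*exp(2*v) - 9*exp(v) - 1) = (18*exp(3*v) + 42*exp(2*v) + 16*exp(v) + 9)*exp(v)/(exp(6*v) + 8*exp(5*v) + 34*exp(4*v) + 74*exp(3*v) + 89*exp(2*v) + 18*exp(v) + 1)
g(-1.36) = -1.20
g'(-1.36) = 0.32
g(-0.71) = -0.99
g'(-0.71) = 0.34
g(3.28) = -0.01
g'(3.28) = 0.02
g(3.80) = -0.00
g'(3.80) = 0.01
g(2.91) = -0.02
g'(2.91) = 0.04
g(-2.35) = -1.51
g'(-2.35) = 0.29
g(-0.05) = -0.75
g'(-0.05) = 0.37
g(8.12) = -0.00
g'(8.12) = 0.00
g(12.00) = 0.00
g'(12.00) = 0.00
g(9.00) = 0.00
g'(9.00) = 0.00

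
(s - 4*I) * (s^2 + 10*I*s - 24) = s^3 + 6*I*s^2 + 16*s + 96*I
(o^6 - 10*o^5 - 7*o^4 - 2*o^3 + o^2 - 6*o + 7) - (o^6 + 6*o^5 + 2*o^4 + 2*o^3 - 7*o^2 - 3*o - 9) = -16*o^5 - 9*o^4 - 4*o^3 + 8*o^2 - 3*o + 16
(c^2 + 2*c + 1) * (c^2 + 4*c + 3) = c^4 + 6*c^3 + 12*c^2 + 10*c + 3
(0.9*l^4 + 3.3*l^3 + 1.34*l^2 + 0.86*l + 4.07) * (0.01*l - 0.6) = 0.009*l^5 - 0.507*l^4 - 1.9666*l^3 - 0.7954*l^2 - 0.4753*l - 2.442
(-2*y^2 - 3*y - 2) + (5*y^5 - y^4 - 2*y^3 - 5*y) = 5*y^5 - y^4 - 2*y^3 - 2*y^2 - 8*y - 2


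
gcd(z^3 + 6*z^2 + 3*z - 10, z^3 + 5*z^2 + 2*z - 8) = z^2 + z - 2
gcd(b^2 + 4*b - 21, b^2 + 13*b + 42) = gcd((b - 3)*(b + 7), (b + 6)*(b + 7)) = b + 7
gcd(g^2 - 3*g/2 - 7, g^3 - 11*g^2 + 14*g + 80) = g + 2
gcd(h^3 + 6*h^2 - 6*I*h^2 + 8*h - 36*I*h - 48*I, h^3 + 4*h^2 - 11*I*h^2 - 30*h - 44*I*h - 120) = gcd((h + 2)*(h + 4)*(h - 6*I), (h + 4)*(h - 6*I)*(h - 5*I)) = h^2 + h*(4 - 6*I) - 24*I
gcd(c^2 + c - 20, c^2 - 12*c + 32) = c - 4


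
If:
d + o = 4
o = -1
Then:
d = 5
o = -1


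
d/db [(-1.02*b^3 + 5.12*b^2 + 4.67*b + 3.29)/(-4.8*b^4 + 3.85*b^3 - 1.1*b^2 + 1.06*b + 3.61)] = (-4.896*b^6 + 49.152*b^5 + 48.658*b^4 + 25.0466*b^3 - 38.4819*b^2 + 44.2044*b + 13.3713)/(23.04*b^8 - 36.96*b^7 + 25.3825*b^6 - 18.646*b^5 - 25.284*b^4 + 25.465*b^3 - 6.8184*b^2 + 7.6532*b + 13.0321)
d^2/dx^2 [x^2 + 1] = 2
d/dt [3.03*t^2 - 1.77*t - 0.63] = 6.06*t - 1.77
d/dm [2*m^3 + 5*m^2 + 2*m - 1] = 6*m^2 + 10*m + 2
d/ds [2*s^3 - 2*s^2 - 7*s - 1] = 6*s^2 - 4*s - 7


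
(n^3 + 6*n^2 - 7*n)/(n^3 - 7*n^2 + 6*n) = (n + 7)/(n - 6)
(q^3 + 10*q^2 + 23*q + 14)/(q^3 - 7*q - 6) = (q + 7)/(q - 3)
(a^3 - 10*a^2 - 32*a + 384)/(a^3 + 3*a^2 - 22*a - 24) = (a^2 - 16*a + 64)/(a^2 - 3*a - 4)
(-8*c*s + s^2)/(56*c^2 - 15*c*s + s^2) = s/(-7*c + s)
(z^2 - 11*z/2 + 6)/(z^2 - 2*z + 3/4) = 2*(z - 4)/(2*z - 1)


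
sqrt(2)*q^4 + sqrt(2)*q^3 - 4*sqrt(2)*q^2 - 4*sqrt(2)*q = q*(q - 2)*(q + 2)*(sqrt(2)*q + sqrt(2))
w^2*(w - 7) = w^3 - 7*w^2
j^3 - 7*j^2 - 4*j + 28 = (j - 7)*(j - 2)*(j + 2)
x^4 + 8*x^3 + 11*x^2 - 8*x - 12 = (x - 1)*(x + 1)*(x + 2)*(x + 6)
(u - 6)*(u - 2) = u^2 - 8*u + 12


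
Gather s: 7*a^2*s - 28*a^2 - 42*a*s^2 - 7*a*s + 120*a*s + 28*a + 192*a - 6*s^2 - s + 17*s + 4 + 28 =-28*a^2 + 220*a + s^2*(-42*a - 6) + s*(7*a^2 + 113*a + 16) + 32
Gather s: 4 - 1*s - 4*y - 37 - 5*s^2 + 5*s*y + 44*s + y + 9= -5*s^2 + s*(5*y + 43) - 3*y - 24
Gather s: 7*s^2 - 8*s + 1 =7*s^2 - 8*s + 1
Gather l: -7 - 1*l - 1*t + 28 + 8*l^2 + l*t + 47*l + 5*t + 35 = 8*l^2 + l*(t + 46) + 4*t + 56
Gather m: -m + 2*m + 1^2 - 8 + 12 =m + 5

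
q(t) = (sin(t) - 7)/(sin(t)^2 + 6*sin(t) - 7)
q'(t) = (-2*sin(t)*cos(t) - 6*cos(t))*(sin(t) - 7)/(sin(t)^2 + 6*sin(t) - 7)^2 + cos(t)/(sin(t)^2 + 6*sin(t) - 7) = (14*sin(t) + cos(t)^2 + 34)*cos(t)/(sin(t)^2 + 6*sin(t) - 7)^2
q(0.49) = 1.65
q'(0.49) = 2.33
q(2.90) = 1.23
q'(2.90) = -1.23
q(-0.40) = 0.80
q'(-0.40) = 0.32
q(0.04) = 1.03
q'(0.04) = 0.78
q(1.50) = 299.62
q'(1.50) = 8454.52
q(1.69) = 105.91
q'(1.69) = -1771.13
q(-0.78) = 0.72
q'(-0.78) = 0.15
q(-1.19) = 0.68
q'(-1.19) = 0.06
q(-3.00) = 0.91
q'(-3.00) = -0.53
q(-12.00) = 1.85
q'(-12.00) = 2.92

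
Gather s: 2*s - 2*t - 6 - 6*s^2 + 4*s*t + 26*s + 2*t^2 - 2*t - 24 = -6*s^2 + s*(4*t + 28) + 2*t^2 - 4*t - 30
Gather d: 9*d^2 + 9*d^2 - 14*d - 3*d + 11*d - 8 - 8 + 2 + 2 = 18*d^2 - 6*d - 12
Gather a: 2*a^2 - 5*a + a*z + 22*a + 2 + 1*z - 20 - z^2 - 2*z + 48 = 2*a^2 + a*(z + 17) - z^2 - z + 30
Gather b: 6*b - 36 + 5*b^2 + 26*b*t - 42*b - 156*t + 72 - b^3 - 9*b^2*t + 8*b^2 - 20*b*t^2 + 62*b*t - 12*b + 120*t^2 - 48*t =-b^3 + b^2*(13 - 9*t) + b*(-20*t^2 + 88*t - 48) + 120*t^2 - 204*t + 36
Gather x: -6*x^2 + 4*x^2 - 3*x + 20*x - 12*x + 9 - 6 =-2*x^2 + 5*x + 3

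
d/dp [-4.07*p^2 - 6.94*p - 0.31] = -8.14*p - 6.94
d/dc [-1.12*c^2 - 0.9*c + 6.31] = -2.24*c - 0.9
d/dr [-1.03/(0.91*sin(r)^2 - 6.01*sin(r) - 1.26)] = (1.8746*sin(r) - 6.1903)*cos(r)/(-0.91*sin(r)^2 + 6.01*sin(r) + 1.26)^2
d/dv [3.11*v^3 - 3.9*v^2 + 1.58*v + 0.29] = 9.33*v^2 - 7.8*v + 1.58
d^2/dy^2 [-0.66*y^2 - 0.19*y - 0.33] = -1.32000000000000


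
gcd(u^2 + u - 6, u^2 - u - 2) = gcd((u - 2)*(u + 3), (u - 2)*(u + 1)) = u - 2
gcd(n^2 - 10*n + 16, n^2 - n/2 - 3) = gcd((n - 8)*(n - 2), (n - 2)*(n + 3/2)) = n - 2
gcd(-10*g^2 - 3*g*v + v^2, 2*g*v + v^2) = 2*g + v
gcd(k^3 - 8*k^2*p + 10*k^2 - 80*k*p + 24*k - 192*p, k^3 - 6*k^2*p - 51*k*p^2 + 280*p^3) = -k + 8*p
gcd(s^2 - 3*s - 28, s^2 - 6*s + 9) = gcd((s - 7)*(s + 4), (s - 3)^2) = 1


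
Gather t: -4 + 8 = 4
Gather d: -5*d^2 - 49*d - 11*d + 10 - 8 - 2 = -5*d^2 - 60*d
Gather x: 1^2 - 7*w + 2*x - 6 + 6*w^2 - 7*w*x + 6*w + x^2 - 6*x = 6*w^2 - w + x^2 + x*(-7*w - 4) - 5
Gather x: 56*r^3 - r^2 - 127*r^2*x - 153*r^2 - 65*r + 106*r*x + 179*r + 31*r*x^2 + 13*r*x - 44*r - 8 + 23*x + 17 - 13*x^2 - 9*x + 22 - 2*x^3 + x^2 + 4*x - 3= 56*r^3 - 154*r^2 + 70*r - 2*x^3 + x^2*(31*r - 12) + x*(-127*r^2 + 119*r + 18) + 28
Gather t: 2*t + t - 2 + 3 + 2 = 3*t + 3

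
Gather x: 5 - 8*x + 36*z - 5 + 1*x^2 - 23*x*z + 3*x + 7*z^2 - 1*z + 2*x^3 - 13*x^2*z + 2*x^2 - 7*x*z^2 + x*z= 2*x^3 + x^2*(3 - 13*z) + x*(-7*z^2 - 22*z - 5) + 7*z^2 + 35*z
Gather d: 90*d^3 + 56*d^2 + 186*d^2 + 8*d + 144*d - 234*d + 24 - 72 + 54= 90*d^3 + 242*d^2 - 82*d + 6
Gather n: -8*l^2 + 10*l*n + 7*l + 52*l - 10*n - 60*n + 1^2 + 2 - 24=-8*l^2 + 59*l + n*(10*l - 70) - 21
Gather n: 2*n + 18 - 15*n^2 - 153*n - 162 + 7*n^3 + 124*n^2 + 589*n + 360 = 7*n^3 + 109*n^2 + 438*n + 216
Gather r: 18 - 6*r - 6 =12 - 6*r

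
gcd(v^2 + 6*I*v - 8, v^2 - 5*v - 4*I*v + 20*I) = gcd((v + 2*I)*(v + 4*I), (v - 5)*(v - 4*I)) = 1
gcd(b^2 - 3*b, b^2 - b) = b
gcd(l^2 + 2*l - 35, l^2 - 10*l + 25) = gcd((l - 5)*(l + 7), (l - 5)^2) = l - 5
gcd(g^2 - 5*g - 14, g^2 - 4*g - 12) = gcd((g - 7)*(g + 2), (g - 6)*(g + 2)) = g + 2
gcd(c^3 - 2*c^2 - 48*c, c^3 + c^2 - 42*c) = c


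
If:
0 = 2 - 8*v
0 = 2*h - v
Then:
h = 1/8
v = 1/4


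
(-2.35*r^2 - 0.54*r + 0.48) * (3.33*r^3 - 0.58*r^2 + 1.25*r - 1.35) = -7.8255*r^5 - 0.4352*r^4 - 1.0259*r^3 + 2.2191*r^2 + 1.329*r - 0.648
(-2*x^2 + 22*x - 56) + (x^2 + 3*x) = -x^2 + 25*x - 56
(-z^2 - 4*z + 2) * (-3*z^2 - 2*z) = 3*z^4 + 14*z^3 + 2*z^2 - 4*z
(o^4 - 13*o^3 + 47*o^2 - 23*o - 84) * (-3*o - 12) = -3*o^5 + 27*o^4 + 15*o^3 - 495*o^2 + 528*o + 1008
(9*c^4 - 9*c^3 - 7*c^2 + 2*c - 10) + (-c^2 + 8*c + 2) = 9*c^4 - 9*c^3 - 8*c^2 + 10*c - 8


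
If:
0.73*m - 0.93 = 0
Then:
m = 1.27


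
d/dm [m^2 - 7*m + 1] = 2*m - 7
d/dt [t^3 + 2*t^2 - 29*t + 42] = 3*t^2 + 4*t - 29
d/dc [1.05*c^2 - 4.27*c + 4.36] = 2.1*c - 4.27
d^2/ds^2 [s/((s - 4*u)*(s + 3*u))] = 2*(s^3 + 36*s*u^2 - 12*u^3)/(s^6 - 3*s^5*u - 33*s^4*u^2 + 71*s^3*u^3 + 396*s^2*u^4 - 432*s*u^5 - 1728*u^6)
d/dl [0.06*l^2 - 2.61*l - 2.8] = 0.12*l - 2.61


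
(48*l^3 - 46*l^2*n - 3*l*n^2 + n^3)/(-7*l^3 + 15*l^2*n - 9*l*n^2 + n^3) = (-48*l^2 - 2*l*n + n^2)/(7*l^2 - 8*l*n + n^2)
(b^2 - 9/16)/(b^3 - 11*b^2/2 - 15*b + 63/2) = (16*b^2 - 9)/(8*(2*b^3 - 11*b^2 - 30*b + 63))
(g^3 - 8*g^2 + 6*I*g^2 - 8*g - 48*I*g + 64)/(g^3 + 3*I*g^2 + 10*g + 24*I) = (g - 8)/(g - 3*I)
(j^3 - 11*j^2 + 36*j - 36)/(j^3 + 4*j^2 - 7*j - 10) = (j^2 - 9*j + 18)/(j^2 + 6*j + 5)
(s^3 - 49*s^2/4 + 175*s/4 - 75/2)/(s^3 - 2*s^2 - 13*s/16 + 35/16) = 4*(s^2 - 11*s + 30)/(4*s^2 - 3*s - 7)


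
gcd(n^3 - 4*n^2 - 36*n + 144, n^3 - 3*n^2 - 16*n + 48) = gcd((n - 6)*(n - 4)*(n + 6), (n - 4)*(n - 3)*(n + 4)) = n - 4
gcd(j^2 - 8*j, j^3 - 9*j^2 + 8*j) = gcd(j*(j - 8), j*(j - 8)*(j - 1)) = j^2 - 8*j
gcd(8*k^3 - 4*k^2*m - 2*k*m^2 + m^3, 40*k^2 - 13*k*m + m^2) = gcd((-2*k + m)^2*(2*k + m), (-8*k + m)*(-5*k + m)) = 1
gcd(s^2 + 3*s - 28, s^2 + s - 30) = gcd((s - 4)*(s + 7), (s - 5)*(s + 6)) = 1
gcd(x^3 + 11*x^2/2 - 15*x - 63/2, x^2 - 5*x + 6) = x - 3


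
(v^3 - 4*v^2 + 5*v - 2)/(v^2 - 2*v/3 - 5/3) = 3*(-v^3 + 4*v^2 - 5*v + 2)/(-3*v^2 + 2*v + 5)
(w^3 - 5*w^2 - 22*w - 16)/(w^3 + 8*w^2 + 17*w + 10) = (w - 8)/(w + 5)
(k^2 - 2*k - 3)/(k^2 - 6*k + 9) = (k + 1)/(k - 3)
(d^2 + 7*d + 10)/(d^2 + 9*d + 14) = (d + 5)/(d + 7)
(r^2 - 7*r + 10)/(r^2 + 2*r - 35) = (r - 2)/(r + 7)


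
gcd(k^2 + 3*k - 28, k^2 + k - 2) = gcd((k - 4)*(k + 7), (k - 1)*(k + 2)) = 1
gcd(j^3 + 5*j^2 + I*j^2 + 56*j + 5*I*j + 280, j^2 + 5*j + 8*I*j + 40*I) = j^2 + j*(5 + 8*I) + 40*I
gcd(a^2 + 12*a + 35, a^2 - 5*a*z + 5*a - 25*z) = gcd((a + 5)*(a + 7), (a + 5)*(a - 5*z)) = a + 5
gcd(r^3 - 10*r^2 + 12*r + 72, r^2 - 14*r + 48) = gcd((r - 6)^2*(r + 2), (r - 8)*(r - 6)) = r - 6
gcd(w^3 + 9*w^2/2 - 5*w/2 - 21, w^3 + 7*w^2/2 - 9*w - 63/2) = w^2 + 13*w/2 + 21/2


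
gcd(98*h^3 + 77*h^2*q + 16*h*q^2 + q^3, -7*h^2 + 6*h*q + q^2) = 7*h + q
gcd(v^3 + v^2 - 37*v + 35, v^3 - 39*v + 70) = v^2 + 2*v - 35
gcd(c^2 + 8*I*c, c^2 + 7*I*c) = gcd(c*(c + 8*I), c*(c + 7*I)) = c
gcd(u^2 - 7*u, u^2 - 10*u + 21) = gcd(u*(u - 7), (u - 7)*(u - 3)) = u - 7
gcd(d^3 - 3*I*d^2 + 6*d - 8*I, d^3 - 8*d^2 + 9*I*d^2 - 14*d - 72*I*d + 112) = d + 2*I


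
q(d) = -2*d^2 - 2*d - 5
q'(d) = -4*d - 2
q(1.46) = -12.18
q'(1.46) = -7.84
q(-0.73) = -4.61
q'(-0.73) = 0.92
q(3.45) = -35.70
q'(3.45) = -15.80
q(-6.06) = -66.33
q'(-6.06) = 22.24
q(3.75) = -40.62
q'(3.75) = -17.00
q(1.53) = -12.74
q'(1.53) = -8.12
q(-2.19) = -10.21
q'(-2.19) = 6.76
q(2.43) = -21.67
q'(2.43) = -11.72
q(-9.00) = -149.00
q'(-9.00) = 34.00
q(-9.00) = -149.00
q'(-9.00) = 34.00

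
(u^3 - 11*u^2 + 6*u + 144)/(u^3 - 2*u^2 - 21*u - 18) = (u - 8)/(u + 1)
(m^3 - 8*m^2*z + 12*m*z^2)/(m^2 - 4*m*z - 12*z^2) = m*(m - 2*z)/(m + 2*z)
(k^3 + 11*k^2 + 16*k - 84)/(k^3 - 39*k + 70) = (k + 6)/(k - 5)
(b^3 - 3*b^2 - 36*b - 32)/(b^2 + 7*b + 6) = (b^2 - 4*b - 32)/(b + 6)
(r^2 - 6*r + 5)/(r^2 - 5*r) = (r - 1)/r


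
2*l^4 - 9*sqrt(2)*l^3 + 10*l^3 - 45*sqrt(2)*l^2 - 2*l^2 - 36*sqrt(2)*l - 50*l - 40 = (l + 4)*(l - 5*sqrt(2))*(sqrt(2)*l + 1)*(sqrt(2)*l + sqrt(2))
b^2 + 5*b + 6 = (b + 2)*(b + 3)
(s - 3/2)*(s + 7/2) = s^2 + 2*s - 21/4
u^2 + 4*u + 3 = (u + 1)*(u + 3)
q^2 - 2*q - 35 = (q - 7)*(q + 5)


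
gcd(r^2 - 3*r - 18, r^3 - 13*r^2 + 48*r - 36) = r - 6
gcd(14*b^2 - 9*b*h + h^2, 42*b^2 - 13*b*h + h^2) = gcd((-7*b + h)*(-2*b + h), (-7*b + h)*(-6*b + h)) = 7*b - h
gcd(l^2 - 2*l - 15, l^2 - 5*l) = l - 5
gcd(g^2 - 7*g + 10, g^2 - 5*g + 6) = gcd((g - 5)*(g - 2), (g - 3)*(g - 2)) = g - 2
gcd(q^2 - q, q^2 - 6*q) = q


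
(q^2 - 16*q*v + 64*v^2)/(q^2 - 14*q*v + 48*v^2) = (q - 8*v)/(q - 6*v)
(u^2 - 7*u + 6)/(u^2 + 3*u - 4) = (u - 6)/(u + 4)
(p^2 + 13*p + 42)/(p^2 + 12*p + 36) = (p + 7)/(p + 6)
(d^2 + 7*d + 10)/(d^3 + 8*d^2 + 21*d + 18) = (d + 5)/(d^2 + 6*d + 9)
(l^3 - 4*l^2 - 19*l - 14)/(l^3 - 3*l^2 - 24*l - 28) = (l + 1)/(l + 2)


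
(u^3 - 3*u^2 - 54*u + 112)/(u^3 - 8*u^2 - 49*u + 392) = (u - 2)/(u - 7)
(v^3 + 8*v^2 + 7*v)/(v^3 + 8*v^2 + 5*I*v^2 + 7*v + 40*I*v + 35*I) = v/(v + 5*I)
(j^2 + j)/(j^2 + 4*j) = (j + 1)/(j + 4)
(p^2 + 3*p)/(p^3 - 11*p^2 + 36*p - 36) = p*(p + 3)/(p^3 - 11*p^2 + 36*p - 36)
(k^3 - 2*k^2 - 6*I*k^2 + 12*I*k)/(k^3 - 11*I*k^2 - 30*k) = (k - 2)/(k - 5*I)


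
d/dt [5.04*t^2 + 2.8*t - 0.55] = 10.08*t + 2.8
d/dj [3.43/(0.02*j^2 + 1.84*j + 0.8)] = (-0.1372*j - 6.3112)/(0.02*j^2 + 1.84*j + 0.8)^2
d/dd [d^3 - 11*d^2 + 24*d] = 3*d^2 - 22*d + 24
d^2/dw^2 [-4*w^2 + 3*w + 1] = -8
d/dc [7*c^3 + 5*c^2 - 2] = c*(21*c + 10)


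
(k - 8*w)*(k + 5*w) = k^2 - 3*k*w - 40*w^2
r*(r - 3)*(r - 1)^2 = r^4 - 5*r^3 + 7*r^2 - 3*r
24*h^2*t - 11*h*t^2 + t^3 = t*(-8*h + t)*(-3*h + t)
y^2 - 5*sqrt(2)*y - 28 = (y - 7*sqrt(2))*(y + 2*sqrt(2))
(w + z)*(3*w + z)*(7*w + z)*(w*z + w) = 21*w^4*z + 21*w^4 + 31*w^3*z^2 + 31*w^3*z + 11*w^2*z^3 + 11*w^2*z^2 + w*z^4 + w*z^3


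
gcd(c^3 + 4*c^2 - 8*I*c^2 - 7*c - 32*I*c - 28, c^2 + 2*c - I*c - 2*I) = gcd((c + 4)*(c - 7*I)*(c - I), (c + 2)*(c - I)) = c - I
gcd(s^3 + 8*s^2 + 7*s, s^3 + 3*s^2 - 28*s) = s^2 + 7*s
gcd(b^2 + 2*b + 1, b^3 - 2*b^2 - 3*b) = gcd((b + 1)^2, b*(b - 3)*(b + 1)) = b + 1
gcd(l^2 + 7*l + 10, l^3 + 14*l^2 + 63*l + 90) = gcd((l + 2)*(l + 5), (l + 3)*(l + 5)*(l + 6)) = l + 5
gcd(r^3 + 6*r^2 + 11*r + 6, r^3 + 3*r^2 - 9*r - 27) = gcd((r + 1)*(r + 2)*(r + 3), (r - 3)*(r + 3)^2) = r + 3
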